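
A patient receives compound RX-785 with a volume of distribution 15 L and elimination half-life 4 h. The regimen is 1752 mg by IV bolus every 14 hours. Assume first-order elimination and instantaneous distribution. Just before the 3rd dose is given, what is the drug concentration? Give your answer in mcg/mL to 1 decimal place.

11.2 mcg/mL

f = (1/2)^(τ/t½) = (1/2)^(14/4) ≈ 0.0884.
C₀ = D/Vd = 1752/15 ≈ 116.800 mcg/mL.
Before the 3rd dose, 2 doses have been given. Superposition: Cmin = C₀·(f + f²).
≈ 116.800 × (0.0884 + 0.0078) ≈ 116.800 × 0.0962 ≈ 11.236 mcg/mL.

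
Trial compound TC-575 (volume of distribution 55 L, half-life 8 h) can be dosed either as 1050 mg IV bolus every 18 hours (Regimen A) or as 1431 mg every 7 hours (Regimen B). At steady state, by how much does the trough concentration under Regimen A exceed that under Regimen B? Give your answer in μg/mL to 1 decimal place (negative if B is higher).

-26.1 μg/mL

Regimen A: f = (1/2)^(18/8) ≈ 0.2102; Cmin,ss = (1050/55)·f/(1−f) ≈ 5.081 μg/mL.
Regimen B: f = (1/2)^(7/8) ≈ 0.5453; Cmin,ss = (1431/55)·f/(1−f) ≈ 31.202 μg/mL.
Difference ≈ 5.081 − 31.202 ≈ -26.121 μg/mL.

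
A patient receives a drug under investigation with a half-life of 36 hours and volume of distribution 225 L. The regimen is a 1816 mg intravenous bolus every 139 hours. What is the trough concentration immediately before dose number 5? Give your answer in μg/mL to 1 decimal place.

f = (1/2)^(τ/t½) = (1/2)^(139/36) ≈ 0.0688.
C₀ = D/Vd = 1816/225 ≈ 8.071 μg/mL.
Before the 5th dose, 4 doses have been given. Superposition: Cmin = C₀·(f + f² + … + f^4).
≈ 8.071 × (0.0688 + 0.0047 + 0.0003 + 0.0000) ≈ 8.071 × 0.0738 ≈ 0.596 μg/mL.

0.6 μg/mL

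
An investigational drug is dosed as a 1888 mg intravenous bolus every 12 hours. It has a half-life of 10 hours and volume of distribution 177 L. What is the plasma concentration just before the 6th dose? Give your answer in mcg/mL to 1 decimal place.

f = (1/2)^(τ/t½) = (1/2)^(12/10) ≈ 0.4353.
C₀ = D/Vd = 1888/177 ≈ 10.667 mcg/mL.
Before the 6th dose, 5 doses have been given. Superposition: Cmin = C₀·(f + f² + … + f^5).
≈ 10.667 × (0.4353 + 0.1895 + 0.0825 + 0.0359 + 0.0156) ≈ 10.667 × 0.7588 ≈ 8.094 mcg/mL.

8.1 mcg/mL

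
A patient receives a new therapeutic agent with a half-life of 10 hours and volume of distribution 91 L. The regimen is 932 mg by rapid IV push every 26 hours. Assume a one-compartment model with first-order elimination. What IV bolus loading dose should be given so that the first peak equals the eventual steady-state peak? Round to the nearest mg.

1116 mg

f = (1/2)^(26/10) ≈ 0.164938; accumulation ratio R = 1/(1−f) ≈ 1.19752.
Loading dose to hit Cmax,ss on first dose: D_load = D_maint·R ≈ 932 × 1.19752 ≈ 1116.09 mg.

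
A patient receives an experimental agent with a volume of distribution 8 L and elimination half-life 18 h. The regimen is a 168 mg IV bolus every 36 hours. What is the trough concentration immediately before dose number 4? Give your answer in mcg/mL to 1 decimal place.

f = (1/2)^(τ/t½) = (1/2)^(36/18) ≈ 0.2500.
C₀ = D/Vd = 168/8 ≈ 21.000 mcg/mL.
Before the 4th dose, 3 doses have been given. Superposition: Cmin = C₀·(f + f² + … + f^3).
≈ 21.000 × (0.2500 + 0.0625 + 0.0156) ≈ 21.000 × 0.3281 ≈ 6.890 mcg/mL.

6.9 mcg/mL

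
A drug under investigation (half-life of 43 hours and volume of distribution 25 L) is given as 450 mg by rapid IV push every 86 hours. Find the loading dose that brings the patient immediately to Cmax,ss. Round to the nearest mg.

600 mg

f = (1/2)^(86/43) ≈ 0.250000; accumulation ratio R = 1/(1−f) ≈ 1.33333.
Loading dose to hit Cmax,ss on first dose: D_load = D_maint·R ≈ 450 × 1.33333 ≈ 600.00 mg.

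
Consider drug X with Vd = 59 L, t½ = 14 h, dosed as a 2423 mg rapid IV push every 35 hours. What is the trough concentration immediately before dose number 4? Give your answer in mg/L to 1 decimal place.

8.8 mg/L

f = (1/2)^(τ/t½) = (1/2)^(35/14) ≈ 0.1768.
C₀ = D/Vd = 2423/59 ≈ 41.068 mg/L.
Before the 4th dose, 3 doses have been given. Superposition: Cmin = C₀·(f + f² + … + f^3).
≈ 41.068 × (0.1768 + 0.0313 + 0.0055) ≈ 41.068 × 0.2136 ≈ 8.772 mg/L.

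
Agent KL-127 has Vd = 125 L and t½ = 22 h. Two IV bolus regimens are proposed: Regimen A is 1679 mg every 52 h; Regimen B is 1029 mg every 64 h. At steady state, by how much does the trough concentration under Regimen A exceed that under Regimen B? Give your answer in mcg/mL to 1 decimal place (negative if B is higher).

2.0 mcg/mL

Regimen A: f = (1/2)^(52/22) ≈ 0.1943; Cmin,ss = (1679/125)·f/(1−f) ≈ 3.239 mcg/mL.
Regimen B: f = (1/2)^(64/22) ≈ 0.1331; Cmin,ss = (1029/125)·f/(1−f) ≈ 1.264 mcg/mL.
Difference ≈ 3.239 − 1.264 ≈ 1.975 mcg/mL.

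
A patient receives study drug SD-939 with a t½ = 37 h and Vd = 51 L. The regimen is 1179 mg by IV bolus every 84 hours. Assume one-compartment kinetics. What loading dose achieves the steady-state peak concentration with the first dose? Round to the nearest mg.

f = (1/2)^(84/37) ≈ 0.207291; accumulation ratio R = 1/(1−f) ≈ 1.26150.
Loading dose to hit Cmax,ss on first dose: D_load = D_maint·R ≈ 1179 × 1.26150 ≈ 1487.31 mg.

1487 mg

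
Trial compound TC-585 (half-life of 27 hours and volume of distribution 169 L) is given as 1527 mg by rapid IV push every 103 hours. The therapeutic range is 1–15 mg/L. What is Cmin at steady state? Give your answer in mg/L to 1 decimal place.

k = ln2/t½ = ln2/27 ≈ 0.025672 h⁻¹; fraction remaining f = e^(−kτ) = e^(−0.025672×103) ≈ 0.0711.
At steady state, accumulation factor R = 1/(1 − e^(−kτ)) ≈ 1.0765.
Each bolus raises the concentration by D/Vd = 1527/169 ≈ 9.036 mg/L.
Steady-state peak Cmax,ss = C₀·R ≈ 9.036 × 1.0765 ≈ 9.727 mg/L.
One interval later, Cmin,ss = Cmax,ss·e^(−kτ) ≈ 9.727 × 0.0711 ≈ 0.692 mg/L.
Trough 0.7 mg/L vs MEC 1 mg/L: subtherapeutic.

0.7 mg/L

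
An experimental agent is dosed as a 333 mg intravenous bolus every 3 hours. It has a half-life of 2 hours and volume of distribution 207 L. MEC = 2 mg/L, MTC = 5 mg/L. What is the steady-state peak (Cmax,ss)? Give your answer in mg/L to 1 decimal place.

2.5 mg/L

k = ln2/t½ = ln2/2 ≈ 0.346574 h⁻¹; fraction remaining f = e^(−kτ) = e^(−0.346574×3) ≈ 0.3536.
Accumulation ratio R = 1/(1 − f) ≈ 1/0.6464 ≈ 1.5470.
Single-dose peak C₀ = D/Vd = 333/207 ≈ 1.609 mg/L.
Steady-state peak Cmax,ss = C₀·R ≈ 1.609 × 1.5470 ≈ 2.489 mg/L.
Peak 2.5 mg/L vs MTC 5 mg/L: below toxic threshold.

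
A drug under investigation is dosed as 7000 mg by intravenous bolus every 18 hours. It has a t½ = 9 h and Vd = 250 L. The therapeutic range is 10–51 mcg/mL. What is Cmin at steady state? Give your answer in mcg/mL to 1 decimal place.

τ = 18 h = 2 half-lives, so f = (1/2)^2 = 0.25.
At steady state, R = 1/(1 − 0.25) = 4/3.
Single-dose peak C₀ = D/Vd = 7000/250 = 28 mcg/mL.
Steady-state peak Cmax,ss = C₀·R = 28 × 4/3 ≈ 37.333 mcg/mL.
Steady-state trough Cmin,ss = Cmax,ss·f ≈ 37.333 × 0.25 ≈ 9.333 mcg/mL.
Trough 9.3 mcg/mL vs MEC 10 mcg/mL: subtherapeutic.

9.3 mcg/mL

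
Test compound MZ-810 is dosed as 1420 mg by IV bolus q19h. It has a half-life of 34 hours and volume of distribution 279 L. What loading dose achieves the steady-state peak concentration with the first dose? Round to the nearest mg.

4422 mg

f = (1/2)^(19/34) ≈ 0.678856; accumulation ratio R = 1/(1−f) ≈ 3.11387.
Loading dose to hit Cmax,ss on first dose: D_load = D_maint·R ≈ 1420 × 3.11387 ≈ 4421.70 mg.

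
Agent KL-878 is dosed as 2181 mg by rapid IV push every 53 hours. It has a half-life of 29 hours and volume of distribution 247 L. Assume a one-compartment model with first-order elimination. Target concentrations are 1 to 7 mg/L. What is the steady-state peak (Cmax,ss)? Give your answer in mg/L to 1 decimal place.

12.3 mg/L

τ/t½ = 53/29 ≈ 1.8276, so fraction remaining f = (1/2)^(53/29) ≈ 0.2817.
Accumulation ratio R = 1/(1 − f) ≈ 1/0.7183 ≈ 1.3922.
Each bolus raises the concentration by D/Vd = 2181/247 ≈ 8.830 mg/L.
Steady-state peak Cmax,ss = C₀·R ≈ 8.830 × 1.3922 ≈ 12.293 mg/L.
Peak 12.3 mg/L vs MTC 7 mg/L: exceeds toxic threshold.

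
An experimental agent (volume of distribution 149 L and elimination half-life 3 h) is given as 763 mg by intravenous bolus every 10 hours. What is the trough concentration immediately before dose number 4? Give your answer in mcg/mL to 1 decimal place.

f = (1/2)^(τ/t½) = (1/2)^(10/3) ≈ 0.0992.
C₀ = D/Vd = 763/149 ≈ 5.121 mcg/mL.
Before the 4th dose, 3 doses have been given. Superposition: Cmin = C₀·(f + f² + … + f^3).
≈ 5.121 × (0.0992 + 0.0098 + 0.0010) ≈ 5.121 × 0.1100 ≈ 0.563 mcg/mL.

0.6 mcg/mL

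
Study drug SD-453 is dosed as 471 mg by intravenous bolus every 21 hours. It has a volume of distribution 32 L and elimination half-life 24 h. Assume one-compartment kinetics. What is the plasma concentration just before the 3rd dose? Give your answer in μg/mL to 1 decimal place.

12.4 μg/mL

f = (1/2)^(τ/t½) = (1/2)^(21/24) ≈ 0.5453.
C₀ = D/Vd = 471/32 ≈ 14.719 μg/mL.
Before the 3rd dose, 2 doses have been given. Superposition: Cmin = C₀·(f + f²).
≈ 14.719 × (0.5453 + 0.2974) ≈ 14.719 × 0.8427 ≈ 12.404 μg/mL.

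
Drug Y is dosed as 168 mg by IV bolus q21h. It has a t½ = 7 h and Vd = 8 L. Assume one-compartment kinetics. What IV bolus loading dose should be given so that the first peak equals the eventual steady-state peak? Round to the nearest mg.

f = (1/2)^(21/7) ≈ 0.125000; accumulation ratio R = 1/(1−f) ≈ 1.14286.
Loading dose to hit Cmax,ss on first dose: D_load = D_maint·R ≈ 168 × 1.14286 ≈ 192.00 mg.

192 mg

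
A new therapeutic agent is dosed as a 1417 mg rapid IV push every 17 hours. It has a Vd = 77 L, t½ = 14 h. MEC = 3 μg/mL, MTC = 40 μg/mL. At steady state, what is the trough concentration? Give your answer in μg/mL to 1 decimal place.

13.9 μg/mL

Over one 17-h interval, 17/14 ≈ 1.2143 half-lives elapse, leaving f ≈ 0.4310 of each dose.
Single-dose peak C₀ = D/Vd = 1417/77 ≈ 18.403 μg/mL.
Steady-state trough Cmin,ss = C₀·f/(1−f) ≈ 18.403 × 0.4310/0.5690 ≈ 13.940 μg/mL.
Trough 13.9 μg/mL vs MEC 3 μg/mL: adequate.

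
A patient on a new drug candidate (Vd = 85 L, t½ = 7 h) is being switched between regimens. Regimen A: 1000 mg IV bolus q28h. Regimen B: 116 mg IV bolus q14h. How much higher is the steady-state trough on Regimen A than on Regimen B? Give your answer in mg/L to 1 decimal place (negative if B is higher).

0.3 mg/L

Regimen A: f = (1/2)^(28/7) ≈ 0.0625; Cmin,ss = (1000/85)·f/(1−f) ≈ 0.784 mg/L.
Regimen B: f = (1/2)^(14/7) ≈ 0.2500; Cmin,ss = (116/85)·f/(1−f) ≈ 0.455 mg/L.
Difference ≈ 0.784 − 0.455 ≈ 0.329 mg/L.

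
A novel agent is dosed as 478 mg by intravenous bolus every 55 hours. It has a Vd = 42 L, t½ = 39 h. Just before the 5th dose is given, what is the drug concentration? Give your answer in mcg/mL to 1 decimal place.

6.7 mcg/mL

f = (1/2)^(τ/t½) = (1/2)^(55/39) ≈ 0.3762.
C₀ = D/Vd = 478/42 ≈ 11.381 mcg/mL.
Before the 5th dose, 4 doses have been given. Superposition: Cmin = C₀·(f + f² + … + f^4).
≈ 11.381 × (0.3762 + 0.1415 + 0.0532 + 0.0200) ≈ 11.381 × 0.5909 ≈ 6.725 mcg/mL.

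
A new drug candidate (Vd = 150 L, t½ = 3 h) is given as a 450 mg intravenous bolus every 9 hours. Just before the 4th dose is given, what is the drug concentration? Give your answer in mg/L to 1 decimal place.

0.4 mg/L

f = (1/2)^(τ/t½) = (1/2)^(9/3) ≈ 0.1250.
C₀ = D/Vd = 450/150 ≈ 3.000 mg/L.
Before the 4th dose, 3 doses have been given. Superposition: Cmin = C₀·(f + f² + … + f^3).
≈ 3.000 × (0.1250 + 0.0156 + 0.0020) ≈ 3.000 × 0.1426 ≈ 0.428 mg/L.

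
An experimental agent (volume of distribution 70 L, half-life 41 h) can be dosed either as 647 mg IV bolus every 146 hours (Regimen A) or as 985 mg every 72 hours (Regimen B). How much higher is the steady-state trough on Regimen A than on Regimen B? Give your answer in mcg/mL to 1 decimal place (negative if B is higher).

Regimen A: f = (1/2)^(146/41) ≈ 0.0847; Cmin,ss = (647/70)·f/(1−f) ≈ 0.855 mcg/mL.
Regimen B: f = (1/2)^(72/41) ≈ 0.2960; Cmin,ss = (985/70)·f/(1−f) ≈ 5.916 mcg/mL.
Difference ≈ 0.855 − 5.916 ≈ -5.061 mcg/mL.

-5.1 mcg/mL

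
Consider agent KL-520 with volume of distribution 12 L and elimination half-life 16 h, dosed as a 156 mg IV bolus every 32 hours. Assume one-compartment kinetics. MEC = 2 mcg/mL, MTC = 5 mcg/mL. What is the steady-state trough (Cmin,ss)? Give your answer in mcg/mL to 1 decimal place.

The dosing interval is 2 half-lives, so f = 2^(−2) = 0.25.
At steady state, R = 1/(1 − 0.25) = 4/3.
Single-dose peak C₀ = D/Vd = 156/12 = 13 mcg/mL.
Steady-state peak Cmax,ss = C₀·R = 13 × 4/3 ≈ 17.333 mcg/mL.
Steady-state trough Cmin,ss = Cmax,ss·f ≈ 17.333 × 0.25 ≈ 4.333 mcg/mL.
Trough 4.3 mcg/mL vs MEC 2 mcg/mL: adequate.

4.3 mcg/mL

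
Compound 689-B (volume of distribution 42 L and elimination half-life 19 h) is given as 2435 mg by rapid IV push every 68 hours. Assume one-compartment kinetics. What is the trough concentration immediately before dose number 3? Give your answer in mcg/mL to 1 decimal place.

f = (1/2)^(τ/t½) = (1/2)^(68/19) ≈ 0.0837.
C₀ = D/Vd = 2435/42 ≈ 57.976 mcg/mL.
Before the 3rd dose, 2 doses have been given. Superposition: Cmin = C₀·(f + f²).
≈ 57.976 × (0.0837 + 0.0070) ≈ 57.976 × 0.0907 ≈ 5.258 mcg/mL.

5.3 mcg/mL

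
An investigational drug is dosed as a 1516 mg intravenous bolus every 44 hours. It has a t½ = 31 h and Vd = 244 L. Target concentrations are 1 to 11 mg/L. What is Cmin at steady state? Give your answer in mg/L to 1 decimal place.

3.7 mg/L

Over one 44-h interval, 44/31 ≈ 1.4194 half-lives elapse, leaving f ≈ 0.3739 of each dose.
Each bolus raises the concentration by D/Vd = 1516/244 ≈ 6.213 mg/L.
Steady-state trough Cmin,ss = C₀·f/(1−f) ≈ 6.213 × 0.3739/0.6261 ≈ 3.710 mg/L.
Trough 3.7 mg/L vs MEC 1 mg/L: adequate.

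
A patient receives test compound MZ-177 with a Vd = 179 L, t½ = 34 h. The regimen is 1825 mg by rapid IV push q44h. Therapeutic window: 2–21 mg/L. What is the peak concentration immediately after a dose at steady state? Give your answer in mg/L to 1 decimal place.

17.2 mg/L

k = ln2/t½ = ln2/34 ≈ 0.020387 h⁻¹; fraction remaining f = e^(−kτ) = e^(−0.020387×44) ≈ 0.4078.
Accumulation ratio R = 1/(1 − f) ≈ 1/0.5922 ≈ 1.6886.
Each bolus raises the concentration by D/Vd = 1825/179 ≈ 10.196 mg/L.
Steady-state peak Cmax,ss = C₀·R ≈ 10.196 × 1.6886 ≈ 17.217 mg/L.
Peak 17.2 mg/L vs MTC 21 mg/L: below toxic threshold.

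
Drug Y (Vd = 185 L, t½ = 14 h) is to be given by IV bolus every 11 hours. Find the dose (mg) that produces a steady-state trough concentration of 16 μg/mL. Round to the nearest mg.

2143 mg

τ/t½ = 11/14 ≈ 0.78571, so f = (1/2)^(11/14) ≈ 0.580065.
Cmin,ss = (D/Vd)·f/(1−f), so D = Cmin,ss·Vd·(1−f)/f.
D = 16 × 185 × (1−f)/f ≈ 16 × 185 × 0.72394 ≈ 2142.86 mg.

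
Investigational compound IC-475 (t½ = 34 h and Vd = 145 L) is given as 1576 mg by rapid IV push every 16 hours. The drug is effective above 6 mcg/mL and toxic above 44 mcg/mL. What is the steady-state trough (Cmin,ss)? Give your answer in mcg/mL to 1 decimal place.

28.2 mcg/mL

τ/t½ = 16/34 ≈ 0.47059, so fraction remaining f = (1/2)^(16/34) ≈ 0.7217.
At steady state, accumulation factor R = 1/(1 − e^(−kτ)) ≈ 3.5932.
Single-dose peak C₀ = D/Vd = 1576/145 ≈ 10.869 mcg/mL.
Cmax,ss = C₀/(1 − f) ≈ 10.869/0.2783 ≈ 39.055 mcg/mL.
One interval later, Cmin,ss = Cmax,ss·e^(−kτ) ≈ 39.055 × 0.7217 ≈ 28.186 mcg/mL.
Trough 28.2 mcg/mL vs MEC 6 mcg/mL: adequate.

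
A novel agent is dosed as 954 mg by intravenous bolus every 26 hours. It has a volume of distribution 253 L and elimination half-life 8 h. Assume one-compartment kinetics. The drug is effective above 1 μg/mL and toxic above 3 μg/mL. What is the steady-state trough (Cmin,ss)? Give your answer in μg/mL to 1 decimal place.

0.4 μg/mL

τ/t½ = 26/8 ≈ 3.25, so fraction remaining f = (1/2)^(26/8) ≈ 0.1051.
Accumulation ratio R = 1/(1 − f) ≈ 1/0.8949 ≈ 1.1174.
Each bolus raises the concentration by D/Vd = 954/253 ≈ 3.771 μg/mL.
Steady-state peak Cmax,ss = C₀·R ≈ 3.771 × 1.1174 ≈ 4.214 μg/mL.
Steady-state trough Cmin,ss = Cmax,ss·f ≈ 4.214 × 0.1051 ≈ 0.443 μg/mL.
Trough 0.4 μg/mL vs MEC 1 μg/mL: subtherapeutic.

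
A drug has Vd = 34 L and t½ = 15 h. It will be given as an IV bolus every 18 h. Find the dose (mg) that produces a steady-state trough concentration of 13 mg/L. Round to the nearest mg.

573 mg

τ/t½ = 18/15 ≈ 1.2, so f = (1/2)^(18/15) ≈ 0.435275.
Cmin,ss = (D/Vd)·f/(1−f), so D = Cmin,ss·Vd·(1−f)/f.
D = 13 × 34 × (1−f)/f ≈ 13 × 34 × 1.29740 ≈ 573.45 mg.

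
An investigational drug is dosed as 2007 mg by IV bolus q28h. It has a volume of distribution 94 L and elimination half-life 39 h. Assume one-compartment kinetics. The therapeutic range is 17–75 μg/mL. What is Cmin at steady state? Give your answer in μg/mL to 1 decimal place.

k = ln2/t½ = ln2/39 ≈ 0.017773 h⁻¹; fraction remaining f = e^(−kτ) = e^(−0.017773×28) ≈ 0.6080.
At steady state, accumulation factor R = 1/(1 − e^(−kτ)) ≈ 2.5510.
Single-dose peak C₀ = D/Vd = 2007/94 ≈ 21.351 μg/mL.
Cmax,ss = C₀/(1 − f) ≈ 21.351/0.3920 ≈ 54.467 μg/mL.
One interval later, Cmin,ss = Cmax,ss·e^(−kτ) ≈ 54.467 × 0.6080 ≈ 33.116 μg/mL.
Trough 33.1 μg/mL vs MEC 17 μg/mL: adequate.

33.1 μg/mL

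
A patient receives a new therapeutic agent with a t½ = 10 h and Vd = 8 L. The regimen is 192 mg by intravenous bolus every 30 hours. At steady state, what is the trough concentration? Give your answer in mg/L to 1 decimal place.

τ = 30 h = 3 half-lives, so f = (1/2)^3 = 0.125.
Accumulation ratio R = 1/(1 − f) = 1/0.875 = 8/7.
Single-dose peak C₀ = D/Vd = 192/8 = 24 mg/L.
Steady-state peak Cmax,ss = C₀·R = 24 × 8/7 ≈ 27.429 mg/L.
Steady-state trough Cmin,ss = Cmax,ss·f ≈ 27.429 × 0.125 ≈ 3.429 mg/L.

3.4 mg/L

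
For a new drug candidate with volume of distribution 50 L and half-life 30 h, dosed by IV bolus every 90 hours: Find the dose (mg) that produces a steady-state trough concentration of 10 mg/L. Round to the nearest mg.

τ/t½ = 90/30 ≈ 3, so f = (1/2)^(90/30) ≈ 0.125000.
Cmin,ss = (D/Vd)·f/(1−f), so D = Cmin,ss·Vd·(1−f)/f.
D = 10 × 50 × (1−f)/f ≈ 10 × 50 × 7.00000 ≈ 3500.00 mg.

3500 mg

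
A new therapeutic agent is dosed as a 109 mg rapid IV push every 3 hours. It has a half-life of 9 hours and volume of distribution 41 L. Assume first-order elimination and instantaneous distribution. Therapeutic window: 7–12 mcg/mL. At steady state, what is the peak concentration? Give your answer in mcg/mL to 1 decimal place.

12.9 mcg/mL

Over one 3-h interval, 3/9 ≈ 0.33333 half-lives elapse, leaving f ≈ 0.7937 of each dose.
Accumulation ratio R = 1/(1 − f) ≈ 1/0.2063 ≈ 4.8473.
Single-dose peak C₀ = D/Vd = 109/41 ≈ 2.659 mcg/mL.
Cmax,ss = C₀/(1 − f) ≈ 2.659/0.2063 ≈ 12.889 mcg/mL.
Peak 12.9 mcg/mL vs MTC 12 mcg/mL: exceeds toxic threshold.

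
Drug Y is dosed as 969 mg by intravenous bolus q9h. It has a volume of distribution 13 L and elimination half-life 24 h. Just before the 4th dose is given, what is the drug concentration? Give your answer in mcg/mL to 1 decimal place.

f = (1/2)^(τ/t½) = (1/2)^(9/24) ≈ 0.7711.
C₀ = D/Vd = 969/13 ≈ 74.538 mcg/mL.
Before the 4th dose, 3 doses have been given. Superposition: Cmin = C₀·(f + f² + … + f^3).
≈ 74.538 × (0.7711 + 0.5946 + 0.4585) ≈ 74.538 × 1.8242 ≈ 135.972 mcg/mL.

136.0 mcg/mL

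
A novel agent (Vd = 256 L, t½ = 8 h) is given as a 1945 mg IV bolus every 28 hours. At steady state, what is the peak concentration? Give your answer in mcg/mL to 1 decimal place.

k = ln2/t½ = ln2/8 ≈ 0.086643 h⁻¹; fraction remaining f = e^(−kτ) = e^(−0.086643×28) ≈ 0.0884.
At steady state, accumulation factor R = 1/(1 − e^(−kτ)) ≈ 1.0970.
Single-dose peak C₀ = D/Vd = 1945/256 ≈ 7.598 mcg/mL.
Cmax,ss = C₀/(1 − f) ≈ 7.598/0.9116 ≈ 8.335 mcg/mL.

8.3 mcg/mL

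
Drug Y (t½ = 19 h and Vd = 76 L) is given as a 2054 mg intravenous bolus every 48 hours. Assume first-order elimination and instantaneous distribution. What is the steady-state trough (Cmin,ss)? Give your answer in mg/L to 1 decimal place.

5.7 mg/L

Over one 48-h interval, 48/19 ≈ 2.5263 half-lives elapse, leaving f ≈ 0.1736 of each dose.
At steady state, accumulation factor R = 1/(1 − e^(−kτ)) ≈ 1.2101.
Each bolus raises the concentration by D/Vd = 2054/76 ≈ 27.026 mg/L.
Steady-state peak Cmax,ss = C₀·R ≈ 27.026 × 1.2101 ≈ 32.704 mg/L.
Steady-state trough Cmin,ss = Cmax,ss·f ≈ 32.704 × 0.1736 ≈ 5.677 mg/L.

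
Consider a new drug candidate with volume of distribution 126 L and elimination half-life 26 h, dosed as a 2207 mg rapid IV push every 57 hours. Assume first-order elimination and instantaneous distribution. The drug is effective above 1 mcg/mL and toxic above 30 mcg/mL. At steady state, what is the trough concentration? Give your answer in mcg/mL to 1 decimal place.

4.9 mcg/mL

τ/t½ = 57/26 ≈ 2.1923, so fraction remaining f = (1/2)^(57/26) ≈ 0.2188.
Accumulation ratio R = 1/(1 − f) ≈ 1/0.7812 ≈ 1.2801.
Single-dose peak C₀ = D/Vd = 2207/126 ≈ 17.516 mcg/mL.
Cmax,ss = C₀/(1 − f) ≈ 17.516/0.7812 ≈ 22.422 mcg/mL.
One interval later, Cmin,ss = Cmax,ss·e^(−kτ) ≈ 22.422 × 0.2188 ≈ 4.906 mcg/mL.
Trough 4.9 mcg/mL vs MEC 1 mcg/mL: adequate.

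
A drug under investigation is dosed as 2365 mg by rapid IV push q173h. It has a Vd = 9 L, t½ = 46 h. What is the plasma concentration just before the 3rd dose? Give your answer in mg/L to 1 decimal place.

20.8 mg/L

f = (1/2)^(τ/t½) = (1/2)^(173/46) ≈ 0.0738.
C₀ = D/Vd = 2365/9 ≈ 262.778 mg/L.
Before the 3rd dose, 2 doses have been given. Superposition: Cmin = C₀·(f + f²).
≈ 262.778 × (0.0738 + 0.0054) ≈ 262.778 × 0.0792 ≈ 20.812 mg/L.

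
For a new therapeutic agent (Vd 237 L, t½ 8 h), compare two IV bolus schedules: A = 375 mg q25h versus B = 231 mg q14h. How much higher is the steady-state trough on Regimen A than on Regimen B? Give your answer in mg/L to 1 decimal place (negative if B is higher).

Regimen A: f = (1/2)^(25/8) ≈ 0.1146; Cmin,ss = (375/237)·f/(1−f) ≈ 0.205 mg/L.
Regimen B: f = (1/2)^(14/8) ≈ 0.2973; Cmin,ss = (231/237)·f/(1−f) ≈ 0.412 mg/L.
Difference ≈ 0.205 − 0.412 ≈ -0.207 mg/L.

-0.2 mg/L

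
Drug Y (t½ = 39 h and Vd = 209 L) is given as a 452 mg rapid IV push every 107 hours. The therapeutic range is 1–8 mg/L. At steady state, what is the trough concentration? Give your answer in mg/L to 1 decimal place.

τ/t½ = 107/39 ≈ 2.7436, so fraction remaining f = (1/2)^(107/39) ≈ 0.1493.
At steady state, accumulation factor R = 1/(1 − e^(−kτ)) ≈ 1.1755.
Single-dose peak C₀ = D/Vd = 452/209 ≈ 2.163 mg/L.
Cmax,ss = C₀/(1 − f) ≈ 2.163/0.8507 ≈ 2.543 mg/L.
Steady-state trough Cmin,ss = Cmax,ss·f ≈ 2.543 × 0.1493 ≈ 0.380 mg/L.
Trough 0.4 mg/L vs MEC 1 mg/L: subtherapeutic.

0.4 mg/L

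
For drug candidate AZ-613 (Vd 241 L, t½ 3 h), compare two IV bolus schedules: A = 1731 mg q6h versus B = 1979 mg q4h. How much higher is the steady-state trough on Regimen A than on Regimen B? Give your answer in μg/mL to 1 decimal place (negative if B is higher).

-3.0 μg/mL

Regimen A: f = (1/2)^(6/3) ≈ 0.2500; Cmin,ss = (1731/241)·f/(1−f) ≈ 2.394 μg/mL.
Regimen B: f = (1/2)^(4/3) ≈ 0.3969; Cmin,ss = (1979/241)·f/(1−f) ≈ 5.404 μg/mL.
Difference ≈ 2.394 − 5.404 ≈ -3.010 μg/mL.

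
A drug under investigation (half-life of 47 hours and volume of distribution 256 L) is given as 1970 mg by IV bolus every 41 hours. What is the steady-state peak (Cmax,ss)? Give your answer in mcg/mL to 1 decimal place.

k = ln2/t½ = ln2/47 ≈ 0.014748 h⁻¹; fraction remaining f = e^(−kτ) = e^(−0.014748×41) ≈ 0.5463.
At steady state, accumulation factor R = 1/(1 − e^(−kτ)) ≈ 2.2041.
Each bolus raises the concentration by D/Vd = 1970/256 ≈ 7.695 mcg/mL.
Steady-state peak Cmax,ss = C₀·R ≈ 7.695 × 2.2041 ≈ 16.961 mcg/mL.

17.0 mcg/mL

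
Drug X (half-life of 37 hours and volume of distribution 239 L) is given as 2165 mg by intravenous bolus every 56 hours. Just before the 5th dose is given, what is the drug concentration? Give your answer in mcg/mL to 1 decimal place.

4.8 mcg/mL

f = (1/2)^(τ/t½) = (1/2)^(56/37) ≈ 0.3503.
C₀ = D/Vd = 2165/239 ≈ 9.059 mcg/mL.
Before the 5th dose, 4 doses have been given. Superposition: Cmin = C₀·(f + f² + … + f^4).
≈ 9.059 × (0.3503 + 0.1227 + 0.0430 + 0.0151) ≈ 9.059 × 0.5311 ≈ 4.811 mcg/mL.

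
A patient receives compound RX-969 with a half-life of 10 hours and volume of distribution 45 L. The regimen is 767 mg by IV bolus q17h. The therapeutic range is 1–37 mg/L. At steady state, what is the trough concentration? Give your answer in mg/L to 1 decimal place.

7.6 mg/L

τ/t½ = 17/10 ≈ 1.7, so fraction remaining f = (1/2)^(17/10) ≈ 0.3078.
Each bolus raises the concentration by D/Vd = 767/45 ≈ 17.044 mg/L.
Steady-state trough Cmin,ss = C₀·f/(1−f) ≈ 17.044 × 0.3078/0.6922 ≈ 7.579 mg/L.
Trough 7.6 mg/L vs MEC 1 mg/L: adequate.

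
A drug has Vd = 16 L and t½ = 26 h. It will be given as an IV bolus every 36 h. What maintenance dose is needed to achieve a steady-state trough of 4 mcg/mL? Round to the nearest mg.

τ/t½ = 36/26 ≈ 1.3846, so f = (1/2)^(36/26) ≈ 0.382992.
Cmin,ss = (D/Vd)·f/(1−f), so D = Cmin,ss·Vd·(1−f)/f.
D = 4 × 16 × (1−f)/f ≈ 4 × 16 × 1.61102 ≈ 103.11 mg.

103 mg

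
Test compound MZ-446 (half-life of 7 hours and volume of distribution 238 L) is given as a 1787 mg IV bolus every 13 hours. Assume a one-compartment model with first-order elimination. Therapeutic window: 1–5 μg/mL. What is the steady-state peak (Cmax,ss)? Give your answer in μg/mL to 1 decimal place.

10.4 μg/mL

k = ln2/t½ = ln2/7 ≈ 0.099021 h⁻¹; fraction remaining f = e^(−kτ) = e^(−0.099021×13) ≈ 0.2760.
Accumulation ratio R = 1/(1 − f) ≈ 1/0.7240 ≈ 1.3812.
Single-dose peak C₀ = D/Vd = 1787/238 ≈ 7.508 μg/mL.
Steady-state peak Cmax,ss = C₀·R ≈ 7.508 × 1.3812 ≈ 10.370 μg/mL.
Peak 10.4 μg/mL vs MTC 5 μg/mL: exceeds toxic threshold.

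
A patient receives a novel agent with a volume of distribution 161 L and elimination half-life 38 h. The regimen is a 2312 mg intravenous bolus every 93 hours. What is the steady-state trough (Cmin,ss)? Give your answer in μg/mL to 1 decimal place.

τ/t½ = 93/38 ≈ 2.4474, so fraction remaining f = (1/2)^(93/38) ≈ 0.1833.
Accumulation ratio R = 1/(1 − f) ≈ 1/0.8167 ≈ 1.2244.
Single-dose peak C₀ = D/Vd = 2312/161 ≈ 14.360 μg/mL.
Cmax,ss = C₀/(1 − f) ≈ 14.360/0.8167 ≈ 17.583 μg/mL.
Steady-state trough Cmin,ss = Cmax,ss·f ≈ 17.583 × 0.1833 ≈ 3.223 μg/mL.

3.2 μg/mL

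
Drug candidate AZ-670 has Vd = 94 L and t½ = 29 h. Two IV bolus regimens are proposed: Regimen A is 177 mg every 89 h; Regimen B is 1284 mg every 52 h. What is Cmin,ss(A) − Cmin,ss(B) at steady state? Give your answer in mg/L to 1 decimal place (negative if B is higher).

-5.3 mg/L

Regimen A: f = (1/2)^(89/29) ≈ 0.1192; Cmin,ss = (177/94)·f/(1−f) ≈ 0.255 mg/L.
Regimen B: f = (1/2)^(52/29) ≈ 0.2886; Cmin,ss = (1284/94)·f/(1−f) ≈ 5.541 mg/L.
Difference ≈ 0.255 − 5.541 ≈ -5.286 mg/L.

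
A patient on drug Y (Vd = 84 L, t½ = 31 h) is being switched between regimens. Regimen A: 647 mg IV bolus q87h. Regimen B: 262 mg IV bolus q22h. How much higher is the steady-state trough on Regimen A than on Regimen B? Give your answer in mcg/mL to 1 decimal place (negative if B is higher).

-3.6 mcg/mL

Regimen A: f = (1/2)^(87/31) ≈ 0.1429; Cmin,ss = (647/84)·f/(1−f) ≈ 1.284 mcg/mL.
Regimen B: f = (1/2)^(22/31) ≈ 0.6115; Cmin,ss = (262/84)·f/(1−f) ≈ 4.909 mcg/mL.
Difference ≈ 1.284 − 4.909 ≈ -3.625 mcg/mL.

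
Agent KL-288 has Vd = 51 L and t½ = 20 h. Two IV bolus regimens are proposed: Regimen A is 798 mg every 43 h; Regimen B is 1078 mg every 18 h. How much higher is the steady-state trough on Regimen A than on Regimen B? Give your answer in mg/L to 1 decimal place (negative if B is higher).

-19.9 mg/L

Regimen A: f = (1/2)^(43/20) ≈ 0.2253; Cmin,ss = (798/51)·f/(1−f) ≈ 4.551 mg/L.
Regimen B: f = (1/2)^(18/20) ≈ 0.5359; Cmin,ss = (1078/51)·f/(1−f) ≈ 24.407 mg/L.
Difference ≈ 4.551 − 24.407 ≈ -19.856 mg/L.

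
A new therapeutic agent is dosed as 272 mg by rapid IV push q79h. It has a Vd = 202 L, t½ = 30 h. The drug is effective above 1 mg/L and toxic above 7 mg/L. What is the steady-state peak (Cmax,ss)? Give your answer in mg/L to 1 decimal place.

1.6 mg/L

τ/t½ = 79/30 ≈ 2.6333, so fraction remaining f = (1/2)^(79/30) ≈ 0.1612.
Accumulation ratio R = 1/(1 − f) ≈ 1/0.8388 ≈ 1.1922.
Single-dose peak C₀ = D/Vd = 272/202 ≈ 1.347 mg/L.
Steady-state peak Cmax,ss = C₀·R ≈ 1.347 × 1.1922 ≈ 1.606 mg/L.
Peak 1.6 mg/L vs MTC 7 mg/L: below toxic threshold.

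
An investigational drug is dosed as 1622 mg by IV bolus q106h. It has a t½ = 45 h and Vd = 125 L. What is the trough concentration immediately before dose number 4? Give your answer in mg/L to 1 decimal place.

3.1 mg/L

f = (1/2)^(τ/t½) = (1/2)^(106/45) ≈ 0.1954.
C₀ = D/Vd = 1622/125 ≈ 12.976 mg/L.
Before the 4th dose, 3 doses have been given. Superposition: Cmin = C₀·(f + f² + … + f^3).
≈ 12.976 × (0.1954 + 0.0382 + 0.0075) ≈ 12.976 × 0.2411 ≈ 3.129 mg/L.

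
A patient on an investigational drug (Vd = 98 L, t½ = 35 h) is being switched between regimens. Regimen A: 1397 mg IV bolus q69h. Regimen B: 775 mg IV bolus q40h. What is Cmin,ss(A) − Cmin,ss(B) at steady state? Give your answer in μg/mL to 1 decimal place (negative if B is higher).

Regimen A: f = (1/2)^(69/35) ≈ 0.2550; Cmin,ss = (1397/98)·f/(1−f) ≈ 4.879 μg/mL.
Regimen B: f = (1/2)^(40/35) ≈ 0.4529; Cmin,ss = (775/98)·f/(1−f) ≈ 6.547 μg/mL.
Difference ≈ 4.879 − 6.547 ≈ -1.668 μg/mL.

-1.7 μg/mL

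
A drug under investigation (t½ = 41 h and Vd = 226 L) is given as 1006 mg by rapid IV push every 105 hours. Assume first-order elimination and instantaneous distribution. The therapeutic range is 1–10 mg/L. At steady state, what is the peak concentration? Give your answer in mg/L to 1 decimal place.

5.4 mg/L

τ/t½ = 105/41 ≈ 2.561, so fraction remaining f = (1/2)^(105/41) ≈ 0.1695.
At steady state, accumulation factor R = 1/(1 − e^(−kτ)) ≈ 1.2041.
Single-dose peak C₀ = D/Vd = 1006/226 ≈ 4.451 mg/L.
Steady-state peak Cmax,ss = C₀·R ≈ 4.451 × 1.2041 ≈ 5.359 mg/L.
Peak 5.4 mg/L vs MTC 10 mg/L: below toxic threshold.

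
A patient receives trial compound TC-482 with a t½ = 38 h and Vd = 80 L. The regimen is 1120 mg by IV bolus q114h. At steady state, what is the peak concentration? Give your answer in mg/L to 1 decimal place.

16.0 mg/L

The dosing interval is 3 half-lives, so f = 2^(−3) = 0.125.
Accumulation ratio R = 1/(1 − f) = 1/0.875 = 8/7.
Single-dose peak C₀ = D/Vd = 1120/80 = 14 mg/L.
Steady-state peak Cmax,ss = C₀·R = 14 × 8/7 ≈ 16.000 mg/L.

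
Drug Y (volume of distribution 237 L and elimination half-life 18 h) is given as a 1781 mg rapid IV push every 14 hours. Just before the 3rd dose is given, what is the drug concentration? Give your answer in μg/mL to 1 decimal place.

6.9 μg/mL

f = (1/2)^(τ/t½) = (1/2)^(14/18) ≈ 0.5833.
C₀ = D/Vd = 1781/237 ≈ 7.515 μg/mL.
Before the 3rd dose, 2 doses have been given. Superposition: Cmin = C₀·(f + f²).
≈ 7.515 × (0.5833 + 0.3402) ≈ 7.515 × 0.9235 ≈ 6.940 μg/mL.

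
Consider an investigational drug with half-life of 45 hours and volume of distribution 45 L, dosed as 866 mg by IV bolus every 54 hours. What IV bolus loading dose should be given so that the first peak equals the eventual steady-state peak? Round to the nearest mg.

1533 mg

f = (1/2)^(54/45) ≈ 0.435275; accumulation ratio R = 1/(1−f) ≈ 1.77077.
Loading dose to hit Cmax,ss on first dose: D_load = D_maint·R ≈ 866 × 1.77077 ≈ 1533.49 mg.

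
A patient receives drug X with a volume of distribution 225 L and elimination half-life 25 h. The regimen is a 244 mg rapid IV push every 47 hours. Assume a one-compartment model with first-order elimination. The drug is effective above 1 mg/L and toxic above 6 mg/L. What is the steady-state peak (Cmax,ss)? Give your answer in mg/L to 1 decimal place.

τ/t½ = 47/25 ≈ 1.88, so fraction remaining f = (1/2)^(47/25) ≈ 0.2717.
At steady state, accumulation factor R = 1/(1 − e^(−kτ)) ≈ 1.3731.
Single-dose peak C₀ = D/Vd = 244/225 ≈ 1.084 mg/L.
Steady-state peak Cmax,ss = C₀·R ≈ 1.084 × 1.3731 ≈ 1.488 mg/L.
Peak 1.5 mg/L vs MTC 6 mg/L: below toxic threshold.

1.5 mg/L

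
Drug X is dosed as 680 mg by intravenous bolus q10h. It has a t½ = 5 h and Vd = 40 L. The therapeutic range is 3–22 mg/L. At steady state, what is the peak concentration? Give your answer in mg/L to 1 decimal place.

The dosing interval is 2 half-lives, so f = 2^(−2) = 0.25.
At steady state, R = 1/(1 − 0.25) = 4/3.
Single-dose peak C₀ = D/Vd = 680/40 = 17 mg/L.
Steady-state peak Cmax,ss = C₀·R = 17 × 4/3 ≈ 22.667 mg/L.
Peak 22.7 mg/L vs MTC 22 mg/L: exceeds toxic threshold.

22.7 mg/L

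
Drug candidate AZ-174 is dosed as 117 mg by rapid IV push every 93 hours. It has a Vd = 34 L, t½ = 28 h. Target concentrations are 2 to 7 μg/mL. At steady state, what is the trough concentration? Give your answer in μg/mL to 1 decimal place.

k = ln2/t½ = ln2/28 ≈ 0.024755 h⁻¹; fraction remaining f = e^(−kτ) = e^(−0.024755×93) ≈ 0.1000.
At steady state, accumulation factor R = 1/(1 − e^(−kτ)) ≈ 1.1111.
Single-dose peak C₀ = D/Vd = 117/34 ≈ 3.441 μg/mL.
Steady-state peak Cmax,ss = C₀·R ≈ 3.441 × 1.1111 ≈ 3.823 μg/mL.
Steady-state trough Cmin,ss = Cmax,ss·f ≈ 3.823 × 0.1000 ≈ 0.382 μg/mL.
Trough 0.4 μg/mL vs MEC 2 μg/mL: subtherapeutic.

0.4 μg/mL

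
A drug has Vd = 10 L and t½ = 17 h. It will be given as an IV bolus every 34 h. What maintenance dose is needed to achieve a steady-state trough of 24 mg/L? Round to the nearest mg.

τ/t½ = 34/17 ≈ 2, so f = (1/2)^(34/17) ≈ 0.250000.
Cmin,ss = (D/Vd)·f/(1−f), so D = Cmin,ss·Vd·(1−f)/f.
D = 24 × 10 × (1−f)/f ≈ 24 × 10 × 3.00000 ≈ 720.00 mg.

720 mg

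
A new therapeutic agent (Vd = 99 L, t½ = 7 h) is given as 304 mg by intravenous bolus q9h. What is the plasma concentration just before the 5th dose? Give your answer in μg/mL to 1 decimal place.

f = (1/2)^(τ/t½) = (1/2)^(9/7) ≈ 0.4102.
C₀ = D/Vd = 304/99 ≈ 3.071 μg/mL.
Before the 5th dose, 4 doses have been given. Superposition: Cmin = C₀·(f + f² + … + f^4).
≈ 3.071 × (0.4102 + 0.1683 + 0.0690 + 0.0283) ≈ 3.071 × 0.6758 ≈ 2.075 μg/mL.

2.1 μg/mL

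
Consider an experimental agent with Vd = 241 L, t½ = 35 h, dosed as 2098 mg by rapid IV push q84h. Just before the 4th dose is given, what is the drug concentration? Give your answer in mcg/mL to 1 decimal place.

f = (1/2)^(τ/t½) = (1/2)^(84/35) ≈ 0.1895.
C₀ = D/Vd = 2098/241 ≈ 8.705 mcg/mL.
Before the 4th dose, 3 doses have been given. Superposition: Cmin = C₀·(f + f² + … + f^3).
≈ 8.705 × (0.1895 + 0.0359 + 0.0068) ≈ 8.705 × 0.2322 ≈ 2.021 mcg/mL.

2.0 mcg/mL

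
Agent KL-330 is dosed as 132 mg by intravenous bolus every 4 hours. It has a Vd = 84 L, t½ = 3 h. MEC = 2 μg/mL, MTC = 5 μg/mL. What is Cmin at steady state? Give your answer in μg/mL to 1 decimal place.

1.0 μg/mL

k = ln2/t½ = ln2/3 ≈ 0.231049 h⁻¹; fraction remaining f = e^(−kτ) = e^(−0.231049×4) ≈ 0.3969.
At steady state, accumulation factor R = 1/(1 − e^(−kτ)) ≈ 1.6581.
Each bolus raises the concentration by D/Vd = 132/84 ≈ 1.571 μg/mL.
Cmax,ss = C₀/(1 − f) ≈ 1.571/0.6031 ≈ 2.605 μg/mL.
One interval later, Cmin,ss = Cmax,ss·e^(−kτ) ≈ 2.605 × 0.3969 ≈ 1.034 μg/mL.
Trough 1.0 μg/mL vs MEC 2 μg/mL: subtherapeutic.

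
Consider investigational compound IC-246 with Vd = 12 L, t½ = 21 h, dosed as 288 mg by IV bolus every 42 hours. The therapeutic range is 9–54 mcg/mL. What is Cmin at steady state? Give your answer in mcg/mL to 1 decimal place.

The dosing interval is 2 half-lives, so f = 2^(−2) = 0.25.
Accumulation ratio R = 1/(1 − f) = 1/0.75 = 4/3.
Single-dose peak C₀ = D/Vd = 288/12 = 24 mcg/mL.
Steady-state peak Cmax,ss = C₀·R = 24 × 4/3 ≈ 32.000 mcg/mL.
Steady-state trough Cmin,ss = Cmax,ss·f ≈ 32.000 × 0.25 ≈ 8.000 mcg/mL.
Trough 8.0 mcg/mL vs MEC 9 mcg/mL: subtherapeutic.

8.0 mcg/mL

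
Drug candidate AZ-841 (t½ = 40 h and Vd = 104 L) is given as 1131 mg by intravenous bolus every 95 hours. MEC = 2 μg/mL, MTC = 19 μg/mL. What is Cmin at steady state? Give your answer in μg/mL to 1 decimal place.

2.6 μg/mL

k = ln2/t½ = ln2/40 ≈ 0.017329 h⁻¹; fraction remaining f = e^(−kτ) = e^(−0.017329×95) ≈ 0.1928.
Accumulation ratio R = 1/(1 − f) ≈ 1/0.8072 ≈ 1.2389.
Each bolus raises the concentration by D/Vd = 1131/104 ≈ 10.875 μg/mL.
Steady-state peak Cmax,ss = C₀·R ≈ 10.875 × 1.2389 ≈ 13.473 μg/mL.
Steady-state trough Cmin,ss = Cmax,ss·f ≈ 13.473 × 0.1928 ≈ 2.598 μg/mL.
Trough 2.6 μg/mL vs MEC 2 μg/mL: adequate.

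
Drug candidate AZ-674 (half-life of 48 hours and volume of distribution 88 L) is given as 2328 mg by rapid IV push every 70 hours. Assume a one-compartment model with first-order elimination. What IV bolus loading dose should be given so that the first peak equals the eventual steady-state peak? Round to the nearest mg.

f = (1/2)^(70/48) ≈ 0.363913; accumulation ratio R = 1/(1−f) ≈ 1.57211.
Loading dose to hit Cmax,ss on first dose: D_load = D_maint·R ≈ 2328 × 1.57211 ≈ 3659.87 mg.

3660 mg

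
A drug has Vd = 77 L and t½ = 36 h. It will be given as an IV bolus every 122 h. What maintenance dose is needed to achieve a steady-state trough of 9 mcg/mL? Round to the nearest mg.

6566 mg

τ/t½ = 122/36 ≈ 3.3889, so f = (1/2)^(122/36) ≈ 0.095465.
Cmin,ss = (D/Vd)·f/(1−f), so D = Cmin,ss·Vd·(1−f)/f.
D = 9 × 77 × (1−f)/f ≈ 9 × 77 × 9.47504 ≈ 6566.20 mg.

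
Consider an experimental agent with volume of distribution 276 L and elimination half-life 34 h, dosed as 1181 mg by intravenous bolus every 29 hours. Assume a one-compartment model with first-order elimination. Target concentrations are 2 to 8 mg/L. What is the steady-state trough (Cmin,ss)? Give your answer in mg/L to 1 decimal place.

5.3 mg/L

Over one 29-h interval, 29/34 ≈ 0.85294 half-lives elapse, leaving f ≈ 0.5537 of each dose.
Single-dose peak C₀ = D/Vd = 1181/276 ≈ 4.279 mg/L.
Steady-state trough Cmin,ss = C₀·f/(1−f) ≈ 4.279 × 0.5537/0.4463 ≈ 5.309 mg/L.
Trough 5.3 mg/L vs MEC 2 mg/L: adequate.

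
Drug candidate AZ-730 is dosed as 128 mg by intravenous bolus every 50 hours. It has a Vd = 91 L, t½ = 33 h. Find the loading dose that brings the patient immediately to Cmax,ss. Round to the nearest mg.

197 mg

f = (1/2)^(50/33) ≈ 0.349860; accumulation ratio R = 1/(1−f) ≈ 1.53813.
Loading dose to hit Cmax,ss on first dose: D_load = D_maint·R ≈ 128 × 1.53813 ≈ 196.88 mg.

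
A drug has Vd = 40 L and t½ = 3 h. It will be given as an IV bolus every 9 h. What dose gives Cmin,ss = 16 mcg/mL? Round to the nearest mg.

4480 mg

τ/t½ = 9/3 ≈ 3, so f = (1/2)^(9/3) ≈ 0.125000.
Cmin,ss = (D/Vd)·f/(1−f), so D = Cmin,ss·Vd·(1−f)/f.
D = 16 × 40 × (1−f)/f ≈ 16 × 40 × 7.00000 ≈ 4480.00 mg.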